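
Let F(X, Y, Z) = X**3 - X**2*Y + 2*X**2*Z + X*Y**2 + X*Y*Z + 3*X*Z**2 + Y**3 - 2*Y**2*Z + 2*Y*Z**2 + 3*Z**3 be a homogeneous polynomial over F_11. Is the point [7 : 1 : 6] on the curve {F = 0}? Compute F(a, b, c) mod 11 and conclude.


F(7,1,6) ≡ 9 (mod 11); P is NOT on the curve.

Evaluate F(7, 1, 6) term-by-term (mod 11).
  X**3 ↦ 1·343·1·1 = 343
  -X**2*Y ↦ -1·49·1·1 = -49
  2*X**2*Z ↦ 2·49·1·6 = 588
  X*Y**2 ↦ 1·7·1·1 = 7
  X*Y*Z ↦ 1·7·1·6 = 42
  3*X*Z**2 ↦ 3·7·1·36 = 756
  Y**3 ↦ 1·1·1·1 = 1
  -2*Y**2*Z ↦ -2·1·1·6 = -12
  2*Y*Z**2 ↦ 2·1·1·36 = 72
  3*Z**3 ↦ 3·1·1·216 = 648
Sum: F(7, 1, 6) = (343) + (-49) + (588) + (7) + (42) + (756) + (1) + (-12) + (72) + (648) = 2396.
Reducing mod 11: 2396 ≡ 9 (mod 11).
Since F(a, b, c) ≡ 9 ≠ 0 (mod 11), P does NOT lie on the curve.


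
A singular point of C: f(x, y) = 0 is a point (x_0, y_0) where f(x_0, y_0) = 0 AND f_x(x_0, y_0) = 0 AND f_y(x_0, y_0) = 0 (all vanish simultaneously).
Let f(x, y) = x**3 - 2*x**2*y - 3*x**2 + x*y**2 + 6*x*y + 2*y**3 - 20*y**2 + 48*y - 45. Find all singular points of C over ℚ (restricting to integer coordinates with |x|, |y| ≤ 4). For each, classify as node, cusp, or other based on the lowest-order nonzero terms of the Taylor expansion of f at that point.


Singular points: {(3, 3)}; classification: cusp.

Compute partial derivatives:
  f_x = 3*x**2 - 4*x*y - 6*x + y**2 + 6*y.
  f_y = -2*x**2 + 2*x*y + 6*x + 6*y**2 - 40*y + 48.
Scan x_0 ∈ {−4, ..., 4}. For each x_0, f_y(x_0, y) is a polynomial in y; find its integer roots y ∈ {−4, ..., 4}, then test f_x and f at those candidates.
  x = -4: f_y(-4, y) = 6*y**2 - 48*y - 8; no integer root y with |y| ≤ 4.
  x = -3: f_y(-3, y) = 6*y**2 - 46*y + 12; no integer root y with |y| ≤ 4.
  x = -2: f_y(-2, y) = 6*y**2 - 44*y + 28; no integer root y with |y| ≤ 4.
  x = -1: f_y(-1, y) = 6*y**2 - 42*y + 40; no integer root y with |y| ≤ 4.
  x = 0: f_y(0, y) = 6*y**2 - 40*y + 48; no integer root y with |y| ≤ 4.
  x = 1: f_y(1, y) = 6*y**2 - 38*y + 52; vanishes at y ∈ {2}. (1, 2): f_x = 5 ≠ 0.
  x = 2: f_y(2, y) = 6*y**2 - 36*y + 52; no integer root y with |y| ≤ 4.
  x = 3: f_y(3, y) = 6*y**2 - 34*y + 48; vanishes at y ∈ {3}. (3, 3): f_x = 0, f = 0 — SINGULAR.
  x = 4: f_y(4, y) = 6*y**2 - 32*y + 40; vanishes at y ∈ {2}. (4, 2): f_x = 8 ≠ 0.
Only singular point on the grid: (3, 3).
Classify: substitute x = 3 + u, y = 3 + v and expand: f = u**3 - 2*u**2*v + u*v**2 + 2*v**3 + v**2.
No constant or linear terms (consistent with a singular point). Quadratic part: v**2. Cubic part: u**3 - 2*u**2*v + u*v**2 + 2*v**3.
The quadratic part v**2 is a perfect square, so there is a single (double) tangent line v = 0, i.e. y = 3. Restricting the cubic part to that line (v = 0) leaves u**3 ≠ 0, so f is not divisible by v and the branch is v² ≈ -u**3 to lowest order — this is a cusp.
Classification: cusp.


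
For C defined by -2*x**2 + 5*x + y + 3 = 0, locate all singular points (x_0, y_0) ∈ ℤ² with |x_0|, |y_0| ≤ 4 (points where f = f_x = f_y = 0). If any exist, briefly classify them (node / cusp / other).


No singular points in the scanned grid; C is smooth there.

Compute partial derivatives:
  f_x = 5 - 4*x.
  f_y = 1.
f_y = 1 is a nonzero constant, so f_y never vanishes: no point (x, y) can satisfy f = f_x = f_y = 0. In particular no (x, y) ∈ {−4, ..., 4}² is singular; the curve is smooth.


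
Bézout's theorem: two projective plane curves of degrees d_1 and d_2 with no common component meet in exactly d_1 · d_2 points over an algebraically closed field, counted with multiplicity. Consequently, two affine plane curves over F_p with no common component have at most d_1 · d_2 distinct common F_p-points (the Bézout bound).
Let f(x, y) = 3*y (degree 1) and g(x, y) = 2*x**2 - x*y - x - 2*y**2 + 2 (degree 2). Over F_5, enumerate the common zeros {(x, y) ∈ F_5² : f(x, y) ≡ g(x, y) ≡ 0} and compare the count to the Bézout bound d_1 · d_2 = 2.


Common zeros: {(4, 0)}; count = 1; Bézout bound = 2.

deg(f) = 1, deg(g) = 2, so Bézout bound = 2.
Scan x ∈ F_5. For each x, list the y ∈ F_5 with f(x, y) ≡ 0 and those with g(x, y) ≡ 0 (mod 5); the common zeros in that column are the intersection.
  x = 0: f ≡ 0 at y ∈ {0}; g ≡ 0 at y ∈ {1, 4}; common: ∅.
  x = 1: f ≡ 0 at y ∈ {0}; g ≡ 0 at y ∈ {1}; common: ∅.
  x = 2: f ≡ 0 at y ∈ {0}; g ≡ 0 at y ∈ ∅; common: ∅.
  x = 3: f ≡ 0 at y ∈ {0}; g ≡ 0 at y ∈ {3}; common: ∅.
  x = 4: f ≡ 0 at y ∈ {0}; g ≡ 0 at y ∈ {0, 3}; common: {0}.
Collecting: common zeros = {(4, 0)}, so the count is 1.
Comparison with the Bézout bound: 1 ≤ 2 = deg(f)·deg(g), as expected for curves with no common component (the affine F_5-count falls short of the bound because intersections may lie at infinity, over extension fields, or carry multiplicity).


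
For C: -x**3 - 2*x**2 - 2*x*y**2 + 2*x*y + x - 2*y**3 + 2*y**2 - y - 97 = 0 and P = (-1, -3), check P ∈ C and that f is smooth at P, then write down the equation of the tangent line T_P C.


Tangent line at P: -22*x - 81*y - 265 = 0.

Step 1: f(-1, -3) = 0, so P lies on C.
Step 2: partial derivatives
  f_x(x, y) = -3*x**2 - 4*x - 2*y**2 + 2*y + 1, f_y(x, y) = -4*x*y + 2*x - 6*y**2 + 4*y - 1.
  f_x(P) = -22, f_y(P) = -81 (gradient nonzero, so P is smooth).
Step 3: tangent line at P: -22·(x − -1) + -81·(y − -3) = 0.
Expanding: -22*x - 81*y - 265 = 0.


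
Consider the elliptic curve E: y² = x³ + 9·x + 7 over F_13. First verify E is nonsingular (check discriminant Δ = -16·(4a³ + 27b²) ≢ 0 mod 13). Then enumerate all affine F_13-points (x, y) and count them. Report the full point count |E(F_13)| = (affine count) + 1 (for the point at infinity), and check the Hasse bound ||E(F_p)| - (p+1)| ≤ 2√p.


Affine points = {(1, 2), (1, 11), (3, 3), (3, 10), (4, 4), (4, 9), (6, 2), (6, 11), (7, 6), (7, 7), (12, 6), (12, 7)}; affine count = 12; |E(F_13)| = 13.

Discriminant check: Δ ∝ 4a³ + 27b² = 4·9³ + 27·7² = 4·729 + 27·49 ≡ 1 (mod 13). Nonzero ⇒ E is nonsingular.
For each x ∈ F_13, compute rhs = x³ + 9·x + 7 mod 13, then count y ∈ F_13 with y² ≡ rhs.
  x = 0: rhs = 7, matching y values: none (0 points).
  x = 1: rhs = 4, matching y values: 2, 11 (2 points).
  x = 2: rhs = 7, matching y values: none (0 points).
  x = 3: rhs = 9, matching y values: 3, 10 (2 points).
  x = 4: rhs = 3, matching y values: 4, 9 (2 points).
  x = 5: rhs = 8, matching y values: none (0 points).
  x = 6: rhs = 4, matching y values: 2, 11 (2 points).
  x = 7: rhs = 10, matching y values: 6, 7 (2 points).
  x = 8: rhs = 6, matching y values: none (0 points).
  x = 9: rhs = 11, matching y values: none (0 points).
  x = 10: rhs = 5, matching y values: none (0 points).
  x = 11: rhs = 7, matching y values: none (0 points).
  x = 12: rhs = 10, matching y values: 6, 7 (2 points).
Total affine count: 12.
Full point count |E(F_13)| = 12 + 1 = 13.
Hasse bound: |13 − (13+1)| = |-1| = 1 ≤ 2√13 ≈ 7.2111 ✓.


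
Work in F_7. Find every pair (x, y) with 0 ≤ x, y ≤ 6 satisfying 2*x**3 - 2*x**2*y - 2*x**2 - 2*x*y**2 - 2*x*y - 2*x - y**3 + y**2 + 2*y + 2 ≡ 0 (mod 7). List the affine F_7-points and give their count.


Affine F_7-points: {(1, 0), (1, 3), (2, 6), (4, 4), (5, 5), (6, 0)}; count = 6.

For each of the 49 pairs (x, y) ∈ F_7², evaluate f(x, y) mod 7. Record the zeros.
  x = 0: [0↦2, 1↦4, 2↦2, 3↦4, 4↦4, 5↦3, 6↦2]  zeros at y ∈ ∅
  x = 1: [0↦0, 1↦3, 2↦5, 3↦0, 4↦3, 5↦1, 6↦2]  zeros at y ∈ {0, 3}
  x = 2: [0↦6, 1↦6, 2↦1, 3↦6, 4↦1, 5↦1, 6↦0]  zeros at y ∈ {6}
  x = 3: [0↦4, 1↦4, 2↦2, 3↦6, 4↦3, 5↦1, 6↦1]  zeros at y ∈ ∅
  x = 4: [0↦6, 1↦2, 2↦6, 3↦5, 4↦0, 5↦6, 6↦3]  zeros at y ∈ {4}
  x = 5: [0↦3, 1↦5, 2↦4, 3↦1, 4↦4, 5↦0, 6↦4]  zeros at y ∈ {5}
  x = 6: [0↦0, 1↦4, 2↦1, 3↦6, 4↦6, 5↦2, 6↦2]  zeros at y ∈ {0}
Collecting zeros: affine points = {(1, 0), (1, 3), (2, 6), (4, 4), (5, 5), (6, 0)}.
Total count |C(F_7)_aff| = 6.


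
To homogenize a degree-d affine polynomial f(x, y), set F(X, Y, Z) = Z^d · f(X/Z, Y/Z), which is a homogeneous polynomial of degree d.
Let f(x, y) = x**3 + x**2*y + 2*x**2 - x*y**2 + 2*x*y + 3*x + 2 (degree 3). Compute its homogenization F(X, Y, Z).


F(X, Y, Z) = X**3 + X**2*Y + 2*X**2*Z - X*Y**2 + 2*X*Y*Z + 3*X*Z**2 + 2*Z**3

deg(f) = 3.
Substitute x = X/Z, y = Y/Z into f, then multiply by Z^3.
  monomial 1·x^3·y^0 ↦ 1·X^3·Y^0·Z^0.
  monomial 1·x^2·y^1 ↦ 1·X^2·Y^1·Z^0.
  monomial 2·x^2·y^0 ↦ 2·X^2·Y^0·Z^1.
  monomial -1·x^1·y^2 ↦ -1·X^1·Y^2·Z^0.
  monomial 2·x^1·y^1 ↦ 2·X^1·Y^1·Z^1.
  monomial 3·x^1·y^0 ↦ 3·X^1·Y^0·Z^2.
  monomial 2·x^0·y^0 ↦ 2·X^0·Y^0·Z^3.
Collecting: F(X, Y, Z) = X**3 + X**2*Y + 2*X**2*Z - X*Y**2 + 2*X*Y*Z + 3*X*Z**2 + 2*Z**3.


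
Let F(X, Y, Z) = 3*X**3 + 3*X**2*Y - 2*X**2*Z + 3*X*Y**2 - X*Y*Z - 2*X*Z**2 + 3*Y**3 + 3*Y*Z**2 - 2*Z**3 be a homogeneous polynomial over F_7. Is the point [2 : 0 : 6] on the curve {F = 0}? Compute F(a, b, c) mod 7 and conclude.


F(2,0,6) ≡ 2 (mod 7); P is NOT on the curve.

Evaluate F(2, 0, 6) term-by-term (mod 7).
  3*X**3 ↦ 3·8·1·1 = 24
  3*X**2*Y ↦ 3·4·0·1 = 0
  -2*X**2*Z ↦ -2·4·1·6 = -48
  3*X*Y**2 ↦ 3·2·0·1 = 0
  -X*Y*Z ↦ -1·2·0·6 = 0
  -2*X*Z**2 ↦ -2·2·1·36 = -144
  3*Y**3 ↦ 3·1·0·1 = 0
  3*Y*Z**2 ↦ 3·1·0·36 = 0
  -2*Z**3 ↦ -2·1·1·216 = -432
Sum: F(2, 0, 6) = (24) + (0) + (-48) + (0) + (0) + (-144) + (0) + (0) + (-432) = -600.
Reducing mod 7: -600 ≡ 2 (mod 7).
Since F(a, b, c) ≡ 2 ≠ 0 (mod 7), P does NOT lie on the curve.


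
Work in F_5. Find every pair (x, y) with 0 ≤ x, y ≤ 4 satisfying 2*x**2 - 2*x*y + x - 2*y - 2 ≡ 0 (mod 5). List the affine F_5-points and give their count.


Affine F_5-points: {(0, 4), (1, 4), (2, 3), (3, 3)}; count = 4.

For each of the 25 pairs (x, y) ∈ F_5², evaluate f(x, y) mod 5. Record the zeros.
  x = 0: [0↦3, 1↦1, 2↦4, 3↦2, 4↦0]  zeros at y ∈ {4}
  x = 1: [0↦1, 1↦2, 2↦3, 3↦4, 4↦0]  zeros at y ∈ {4}
  x = 2: [0↦3, 1↦2, 2↦1, 3↦0, 4↦4]  zeros at y ∈ {3}
  x = 3: [0↦4, 1↦1, 2↦3, 3↦0, 4↦2]  zeros at y ∈ {3}
  x = 4: [0↦4, 1↦4, 2↦4, 3↦4, 4↦4]  zeros at y ∈ ∅
Collecting zeros: affine points = {(0, 4), (1, 4), (2, 3), (3, 3)}.
Total count |C(F_5)_aff| = 4.


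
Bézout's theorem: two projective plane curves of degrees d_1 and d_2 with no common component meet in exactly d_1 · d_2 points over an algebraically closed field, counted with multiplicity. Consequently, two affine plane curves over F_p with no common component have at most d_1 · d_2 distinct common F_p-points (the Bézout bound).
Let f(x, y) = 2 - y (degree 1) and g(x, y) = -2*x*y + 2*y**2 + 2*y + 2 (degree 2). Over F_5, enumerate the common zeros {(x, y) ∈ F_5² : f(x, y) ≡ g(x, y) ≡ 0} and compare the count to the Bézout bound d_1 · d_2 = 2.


Common zeros: {(1, 2)}; count = 1; Bézout bound = 2.

deg(f) = 1, deg(g) = 2, so Bézout bound = 2.
Scan x ∈ F_5. For each x, list the y ∈ F_5 with f(x, y) ≡ 0 and those with g(x, y) ≡ 0 (mod 5); the common zeros in that column are the intersection.
  x = 0: f ≡ 0 at y ∈ {2}; g ≡ 0 at y ∈ ∅; common: ∅.
  x = 1: f ≡ 0 at y ∈ {2}; g ≡ 0 at y ∈ {2, 3}; common: {2}.
  x = 2: f ≡ 0 at y ∈ {2}; g ≡ 0 at y ∈ ∅; common: ∅.
  x = 3: f ≡ 0 at y ∈ {2}; g ≡ 0 at y ∈ {1}; common: ∅.
  x = 4: f ≡ 0 at y ∈ {2}; g ≡ 0 at y ∈ {4}; common: ∅.
Collecting: common zeros = {(1, 2)}, so the count is 1.
Comparison with the Bézout bound: 1 ≤ 2 = deg(f)·deg(g), as expected for curves with no common component (the affine F_5-count falls short of the bound because intersections may lie at infinity, over extension fields, or carry multiplicity).


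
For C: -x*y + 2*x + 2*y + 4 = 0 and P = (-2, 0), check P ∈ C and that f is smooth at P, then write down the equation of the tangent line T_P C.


Tangent line at P: 2*x + 4*y + 4 = 0.

Step 1: f(-2, 0) = 0, so P lies on C.
Step 2: partial derivatives
  f_x(x, y) = 2 - y, f_y(x, y) = 2 - x.
  f_x(P) = 2, f_y(P) = 4 (gradient nonzero, so P is smooth).
Step 3: tangent line at P: 2·(x − -2) + 4·(y − 0) = 0.
Expanding: 2*x + 4*y + 4 = 0.


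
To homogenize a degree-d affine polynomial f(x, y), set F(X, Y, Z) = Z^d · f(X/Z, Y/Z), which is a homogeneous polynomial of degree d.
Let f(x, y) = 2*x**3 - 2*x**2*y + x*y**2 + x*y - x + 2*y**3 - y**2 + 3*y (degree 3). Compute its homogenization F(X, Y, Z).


F(X, Y, Z) = 2*X**3 - 2*X**2*Y + X*Y**2 + X*Y*Z - X*Z**2 + 2*Y**3 - Y**2*Z + 3*Y*Z**2

deg(f) = 3.
Substitute x = X/Z, y = Y/Z into f, then multiply by Z^3.
  monomial 2·x^3·y^0 ↦ 2·X^3·Y^0·Z^0.
  monomial -2·x^2·y^1 ↦ -2·X^2·Y^1·Z^0.
  monomial 1·x^1·y^2 ↦ 1·X^1·Y^2·Z^0.
  monomial 1·x^1·y^1 ↦ 1·X^1·Y^1·Z^1.
  monomial -1·x^1·y^0 ↦ -1·X^1·Y^0·Z^2.
  monomial 2·x^0·y^3 ↦ 2·X^0·Y^3·Z^0.
  monomial -1·x^0·y^2 ↦ -1·X^0·Y^2·Z^1.
  monomial 3·x^0·y^1 ↦ 3·X^0·Y^1·Z^2.
Collecting: F(X, Y, Z) = 2*X**3 - 2*X**2*Y + X*Y**2 + X*Y*Z - X*Z**2 + 2*Y**3 - Y**2*Z + 3*Y*Z**2.


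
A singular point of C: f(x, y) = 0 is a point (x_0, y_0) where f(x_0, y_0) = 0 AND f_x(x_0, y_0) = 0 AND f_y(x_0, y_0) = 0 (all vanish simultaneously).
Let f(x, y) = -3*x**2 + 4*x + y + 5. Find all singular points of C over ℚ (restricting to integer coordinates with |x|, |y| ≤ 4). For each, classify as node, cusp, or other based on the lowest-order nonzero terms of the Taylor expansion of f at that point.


No singular points in the scanned grid; C is smooth there.

Compute partial derivatives:
  f_x = 4 - 6*x.
  f_y = 1.
f_y = 1 is a nonzero constant, so f_y never vanishes: no point (x, y) can satisfy f = f_x = f_y = 0. In particular no (x, y) ∈ {−4, ..., 4}² is singular; the curve is smooth.


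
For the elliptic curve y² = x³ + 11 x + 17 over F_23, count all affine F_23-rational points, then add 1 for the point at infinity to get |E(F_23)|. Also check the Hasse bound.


Affine points = {(1, 11), (1, 12), (2, 1), (2, 22), (3, 10), (3, 13), (5, 6), (5, 17), (6, 0), (7, 0), (10, 0), (19, 1), (19, 22), (20, 7), (20, 16)}; affine count = 15; |E(F_23)| = 16.

Discriminant check: Δ ∝ 4a³ + 27b² = 4·11³ + 27·17² = 4·1331 + 27·289 ≡ 17 (mod 23). Nonzero ⇒ E is nonsingular.
For each x ∈ F_23, compute rhs = x³ + 11·x + 17 mod 23, then count y ∈ F_23 with y² ≡ rhs.
  x = 0: rhs = 17, matching y values: none (0 points).
  x = 1: rhs = 6, matching y values: 11, 12 (2 points).
  x = 2: rhs = 1, matching y values: 1, 22 (2 points).
  x = 3: rhs = 8, matching y values: 10, 13 (2 points).
  x = 4: rhs = 10, matching y values: none (0 points).
  x = 5: rhs = 13, matching y values: 6, 17 (2 points).
  x = 6: rhs = 0, matching y values: 0 (1 points).
  x = 7: rhs = 0, matching y values: 0 (1 points).
  x = 8: rhs = 19, matching y values: none (0 points).
  x = 9: rhs = 17, matching y values: none (0 points).
  x = 10: rhs = 0, matching y values: 0 (1 points).
  x = 11: rhs = 20, matching y values: none (0 points).
  x = 12: rhs = 14, matching y values: none (0 points).
  x = 13: rhs = 11, matching y values: none (0 points).
  x = 14: rhs = 17, matching y values: none (0 points).
  x = 15: rhs = 15, matching y values: none (0 points).
  x = 16: rhs = 11, matching y values: none (0 points).
  x = 17: rhs = 11, matching y values: none (0 points).
  x = 18: rhs = 21, matching y values: none (0 points).
  x = 19: rhs = 1, matching y values: 1, 22 (2 points).
  x = 20: rhs = 3, matching y values: 7, 16 (2 points).
  x = 21: rhs = 10, matching y values: none (0 points).
  x = 22: rhs = 5, matching y values: none (0 points).
Total affine count: 15.
Full point count |E(F_23)| = 15 + 1 = 16.
Hasse bound: |16 − (23+1)| = |-8| = 8 ≤ 2√23 ≈ 9.5917 ✓.


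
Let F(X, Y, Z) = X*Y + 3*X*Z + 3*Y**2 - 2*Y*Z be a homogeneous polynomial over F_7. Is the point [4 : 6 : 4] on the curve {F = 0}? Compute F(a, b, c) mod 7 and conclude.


F(4,6,4) ≡ 6 (mod 7); P is NOT on the curve.

Evaluate F(4, 6, 4) term-by-term (mod 7).
  X*Y ↦ 1·4·6·1 = 24
  3*X*Z ↦ 3·4·1·4 = 48
  3*Y**2 ↦ 3·1·36·1 = 108
  -2*Y*Z ↦ -2·1·6·4 = -48
Sum: F(4, 6, 4) = (24) + (48) + (108) + (-48) = 132.
Reducing mod 7: 132 ≡ 6 (mod 7).
Since F(a, b, c) ≡ 6 ≠ 0 (mod 7), P does NOT lie on the curve.


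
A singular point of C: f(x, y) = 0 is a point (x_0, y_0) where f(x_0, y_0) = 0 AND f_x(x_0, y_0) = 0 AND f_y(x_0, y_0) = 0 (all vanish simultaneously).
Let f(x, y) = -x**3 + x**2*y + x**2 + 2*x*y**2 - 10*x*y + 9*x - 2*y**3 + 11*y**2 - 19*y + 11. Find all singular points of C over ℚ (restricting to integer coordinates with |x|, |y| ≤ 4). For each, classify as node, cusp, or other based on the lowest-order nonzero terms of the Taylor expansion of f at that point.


Singular points: {(1, 2)}; classification: cusp.

Compute partial derivatives:
  f_x = -3*x**2 + 2*x*y + 2*x + 2*y**2 - 10*y + 9.
  f_y = x**2 + 4*x*y - 10*x - 6*y**2 + 22*y - 19.
Scan x_0 ∈ {−4, ..., 4}. For each x_0, f_y(x_0, y) is a polynomial in y; find its integer roots y ∈ {−4, ..., 4}, then test f_x and f at those candidates.
  x = -4: f_y(-4, y) = -6*y**2 + 6*y + 37; no integer root y with |y| ≤ 4.
  x = -3: f_y(-3, y) = -6*y**2 + 10*y + 20; no integer root y with |y| ≤ 4.
  x = -2: f_y(-2, y) = -6*y**2 + 14*y + 5; no integer root y with |y| ≤ 4.
  x = -1: f_y(-1, y) = -6*y**2 + 18*y - 8; no integer root y with |y| ≤ 4.
  x = 0: f_y(0, y) = -6*y**2 + 22*y - 19; no integer root y with |y| ≤ 4.
  x = 1: f_y(1, y) = -6*y**2 + 26*y - 28; vanishes at y ∈ {2}. (1, 2): f_x = 0, f = 0 — SINGULAR.
  x = 2: f_y(2, y) = -6*y**2 + 30*y - 35; no integer root y with |y| ≤ 4.
  x = 3: f_y(3, y) = -6*y**2 + 34*y - 40; vanishes at y ∈ {4}. (3, 4): f_x = 4 ≠ 0.
  x = 4: f_y(4, y) = -6*y**2 + 38*y - 43; no integer root y with |y| ≤ 4.
Only singular point on the grid: (1, 2).
Classify: substitute x = 1 + u, y = 2 + v and expand: f = -u**3 + u**2*v + 2*u*v**2 - 2*v**3 + v**2.
No constant or linear terms (consistent with a singular point). Quadratic part: v**2. Cubic part: -u**3 + u**2*v + 2*u*v**2 - 2*v**3.
The quadratic part v**2 is a perfect square, so there is a single (double) tangent line v = 0, i.e. y = 2. Restricting the cubic part to that line (v = 0) leaves -u**3 ≠ 0, so f is not divisible by v and the branch is v² ≈ u**3 to lowest order — this is a cusp.
Classification: cusp.


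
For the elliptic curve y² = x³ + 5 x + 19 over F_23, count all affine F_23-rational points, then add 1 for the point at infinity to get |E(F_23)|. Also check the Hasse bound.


Affine points = {(1, 5), (1, 18), (5, 10), (5, 13), (6, 9), (6, 14), (7, 11), (7, 12), (11, 5), (11, 18), (12, 6), (12, 17), (13, 2), (13, 21), (14, 2), (14, 21), (16, 3), (16, 20), (17, 7), (17, 16), (19, 2), (19, 21), (20, 0), (21, 1), (21, 22), (22, 6), (22, 17)}; affine count = 27; |E(F_23)| = 28.

Discriminant check: Δ ∝ 4a³ + 27b² = 4·5³ + 27·19² = 4·125 + 27·361 ≡ 12 (mod 23). Nonzero ⇒ E is nonsingular.
For each x ∈ F_23, compute rhs = x³ + 5·x + 19 mod 23, then count y ∈ F_23 with y² ≡ rhs.
  x = 0: rhs = 19, matching y values: none (0 points).
  x = 1: rhs = 2, matching y values: 5, 18 (2 points).
  x = 2: rhs = 14, matching y values: none (0 points).
  x = 3: rhs = 15, matching y values: none (0 points).
  x = 4: rhs = 11, matching y values: none (0 points).
  x = 5: rhs = 8, matching y values: 10, 13 (2 points).
  x = 6: rhs = 12, matching y values: 9, 14 (2 points).
  x = 7: rhs = 6, matching y values: 11, 12 (2 points).
  x = 8: rhs = 19, matching y values: none (0 points).
  x = 9: rhs = 11, matching y values: none (0 points).
  x = 10: rhs = 11, matching y values: none (0 points).
  x = 11: rhs = 2, matching y values: 5, 18 (2 points).
  x = 12: rhs = 13, matching y values: 6, 17 (2 points).
  x = 13: rhs = 4, matching y values: 2, 21 (2 points).
  x = 14: rhs = 4, matching y values: 2, 21 (2 points).
  x = 15: rhs = 19, matching y values: none (0 points).
  x = 16: rhs = 9, matching y values: 3, 20 (2 points).
  x = 17: rhs = 3, matching y values: 7, 16 (2 points).
  x = 18: rhs = 7, matching y values: none (0 points).
  x = 19: rhs = 4, matching y values: 2, 21 (2 points).
  x = 20: rhs = 0, matching y values: 0 (1 points).
  x = 21: rhs = 1, matching y values: 1, 22 (2 points).
  x = 22: rhs = 13, matching y values: 6, 17 (2 points).
Total affine count: 27.
Full point count |E(F_23)| = 27 + 1 = 28.
Hasse bound: |28 − (23+1)| = |4| = 4 ≤ 2√23 ≈ 9.5917 ✓.


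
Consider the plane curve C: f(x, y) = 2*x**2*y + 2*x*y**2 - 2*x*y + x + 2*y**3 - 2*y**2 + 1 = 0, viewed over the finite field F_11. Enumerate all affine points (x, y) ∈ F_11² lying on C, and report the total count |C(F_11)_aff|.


Affine F_11-points: {(1, 10), (2, 1), (3, 1), (5, 7), (7, 7), (7, 10), (8, 6), (10, 0)}; count = 8.

For each of the 121 pairs (x, y) ∈ F_11², evaluate f(x, y) mod 11. Record the zeros.
  x = 0: [0↦1, 1↦1, 2↦9, 3↦4, 4↦9, 5↦3, 6↦9, 7↦6, 8↦6, 9↦10, 10↦8]  zeros at y ∈ ∅
  x = 1: [0↦2, 1↦4, 2↦7, 3↦1, 4↦9, 5↦10, 6↦5, 7↦6, 8↦3, 9↦8, 10↦0]  zeros at y ∈ {10}
  x = 2: [0↦3, 1↦0, 2↦2, 3↦10, 4↦3, 5↦4, 6↦3, 7↦1, 8↦10, 9↦9, 10↦10]  zeros at y ∈ {1}
  x = 3: [0↦4, 1↦0, 2↦5, 3↦9, 4↦2, 5↦7, 6↦3, 7↦2, 8↦5, 9↦2, 10↦5]  zeros at y ∈ {1}
  x = 4: [0↦5, 1↦4, 2↦5, 3↦9, 4↦6, 5↦8, 6↦5, 7↦9, 8↦10, 9↦9, 10↦7]  zeros at y ∈ ∅
  x = 5: [0↦6, 1↦1, 2↦2, 3↦10, 4↦4, 5↦7, 6↦9, 7↦0, 8↦3, 9↦8, 10↦5]  zeros at y ∈ {7}
  x = 6: [0↦7, 1↦2, 2↦7, 3↦1, 4↦7, 5↦4, 6↦4, 7↦8, 8↦6, 9↦10, 10↦10]  zeros at y ∈ ∅
  x = 7: [0↦8, 1↦7, 2↦9, 3↦4, 4↦4, 5↦10, 6↦1, 7↦0, 8↦8, 9↦4, 10↦0]  zeros at y ∈ {7, 10}
  x = 8: [0↦9, 1↦5, 2↦8, 3↦8, 4↦6, 5↦3, 6↦0, 7↦9, 8↦9, 9↦1, 10↦8]  zeros at y ∈ {6}
  x = 9: [0↦10, 1↦7, 2↦4, 3↦2, 4↦2, 5↦5, 6↦1, 7↦2, 8↦9, 9↦1, 10↦1]  zeros at y ∈ ∅
  x = 10: [0↦0, 1↦2, 2↦8, 3↦8, 4↦3, 5↦5, 6↦4, 7↦1, 8↦8, 9↦4, 10↦1]  zeros at y ∈ {0}
Collecting zeros: affine points = {(1, 10), (2, 1), (3, 1), (5, 7), (7, 7), (7, 10), (8, 6), (10, 0)}.
Total count |C(F_11)_aff| = 8.


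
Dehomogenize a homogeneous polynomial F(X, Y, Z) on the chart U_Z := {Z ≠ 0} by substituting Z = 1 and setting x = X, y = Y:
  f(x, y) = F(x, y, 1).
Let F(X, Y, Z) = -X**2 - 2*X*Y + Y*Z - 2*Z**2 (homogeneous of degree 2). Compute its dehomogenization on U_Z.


f(x, y) = -x**2 - 2*x*y + y - 2

On U_Z we set Z = 1. Each monomial c·X^i·Y^j·Z^k in F becomes c·x^i·y^j·1^k = c·x^i·y^j.
Substituting Z = 1: F(X, Y, 1) = -x**2 - 2*x*y + y - 2.
Note: deg(f) ≤ deg(F) = 2; strict inequality happens when F is divisible by Z (lost terms).


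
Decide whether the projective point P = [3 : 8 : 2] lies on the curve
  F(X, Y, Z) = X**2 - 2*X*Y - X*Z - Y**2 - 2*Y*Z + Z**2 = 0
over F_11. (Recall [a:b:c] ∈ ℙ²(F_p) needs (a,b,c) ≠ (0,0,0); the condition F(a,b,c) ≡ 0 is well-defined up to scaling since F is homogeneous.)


F(3,8,2) ≡ 6 (mod 11); P is NOT on the curve.

Evaluate F(3, 8, 2) term-by-term (mod 11).
  X**2 ↦ 1·9·1·1 = 9
  -2*X*Y ↦ -2·3·8·1 = -48
  -X*Z ↦ -1·3·1·2 = -6
  -Y**2 ↦ -1·1·64·1 = -64
  -2*Y*Z ↦ -2·1·8·2 = -32
  Z**2 ↦ 1·1·1·4 = 4
Sum: F(3, 8, 2) = (9) + (-48) + (-6) + (-64) + (-32) + (4) = -137.
Reducing mod 11: -137 ≡ 6 (mod 11).
Since F(a, b, c) ≡ 6 ≠ 0 (mod 11), P does NOT lie on the curve.


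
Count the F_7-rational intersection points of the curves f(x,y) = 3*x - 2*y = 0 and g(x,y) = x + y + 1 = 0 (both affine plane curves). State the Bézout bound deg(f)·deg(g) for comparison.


Common zeros: {(1, 5)}; count = 1; Bézout bound = 1.

deg(f) = 1, deg(g) = 1, so Bézout bound = 1.
Scan x ∈ F_7. For each x, list the y ∈ F_7 with f(x, y) ≡ 0 and those with g(x, y) ≡ 0 (mod 7); the common zeros in that column are the intersection.
  x = 0: f ≡ 0 at y ∈ {0}; g ≡ 0 at y ∈ {6}; common: ∅.
  x = 1: f ≡ 0 at y ∈ {5}; g ≡ 0 at y ∈ {5}; common: {5}.
  x = 2: f ≡ 0 at y ∈ {3}; g ≡ 0 at y ∈ {4}; common: ∅.
  x = 3: f ≡ 0 at y ∈ {1}; g ≡ 0 at y ∈ {3}; common: ∅.
  x = 4: f ≡ 0 at y ∈ {6}; g ≡ 0 at y ∈ {2}; common: ∅.
  x = 5: f ≡ 0 at y ∈ {4}; g ≡ 0 at y ∈ {1}; common: ∅.
  x = 6: f ≡ 0 at y ∈ {2}; g ≡ 0 at y ∈ {0}; common: ∅.
Collecting: common zeros = {(1, 5)}, so the count is 1.
Comparison with the Bézout bound: 1 ≤ 1 = deg(f)·deg(g), as expected for curves with no common component (the bound is attained).


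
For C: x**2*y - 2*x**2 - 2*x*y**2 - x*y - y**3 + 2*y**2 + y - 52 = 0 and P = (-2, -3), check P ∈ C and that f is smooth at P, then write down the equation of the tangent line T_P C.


Tangent line at P: 5*x - 56*y - 158 = 0.

Step 1: f(-2, -3) = 0, so P lies on C.
Step 2: partial derivatives
  f_x(x, y) = 2*x*y - 4*x - 2*y**2 - y, f_y(x, y) = x**2 - 4*x*y - x - 3*y**2 + 4*y + 1.
  f_x(P) = 5, f_y(P) = -56 (gradient nonzero, so P is smooth).
Step 3: tangent line at P: 5·(x − -2) + -56·(y − -3) = 0.
Expanding: 5*x - 56*y - 158 = 0.


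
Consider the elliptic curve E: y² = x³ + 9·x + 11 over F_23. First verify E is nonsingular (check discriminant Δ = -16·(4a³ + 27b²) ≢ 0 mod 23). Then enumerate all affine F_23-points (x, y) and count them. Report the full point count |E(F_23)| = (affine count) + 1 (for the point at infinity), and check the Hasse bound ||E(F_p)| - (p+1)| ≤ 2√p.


Affine points = {(7, 7), (7, 16), (9, 4), (9, 19), (13, 5), (13, 18), (14, 11), (14, 12), (15, 5), (15, 18), (18, 5), (18, 18), (19, 7), (19, 16), (20, 7), (20, 16), (21, 10), (21, 13), (22, 1), (22, 22)}; affine count = 20; |E(F_23)| = 21.

Discriminant check: Δ ∝ 4a³ + 27b² = 4·9³ + 27·11² = 4·729 + 27·121 ≡ 19 (mod 23). Nonzero ⇒ E is nonsingular.
For each x ∈ F_23, compute rhs = x³ + 9·x + 11 mod 23, then count y ∈ F_23 with y² ≡ rhs.
  x = 0: rhs = 11, matching y values: none (0 points).
  x = 1: rhs = 21, matching y values: none (0 points).
  x = 2: rhs = 14, matching y values: none (0 points).
  x = 3: rhs = 19, matching y values: none (0 points).
  x = 4: rhs = 19, matching y values: none (0 points).
  x = 5: rhs = 20, matching y values: none (0 points).
  x = 6: rhs = 5, matching y values: none (0 points).
  x = 7: rhs = 3, matching y values: 7, 16 (2 points).
  x = 8: rhs = 20, matching y values: none (0 points).
  x = 9: rhs = 16, matching y values: 4, 19 (2 points).
  x = 10: rhs = 20, matching y values: none (0 points).
  x = 11: rhs = 15, matching y values: none (0 points).
  x = 12: rhs = 7, matching y values: none (0 points).
  x = 13: rhs = 2, matching y values: 5, 18 (2 points).
  x = 14: rhs = 6, matching y values: 11, 12 (2 points).
  x = 15: rhs = 2, matching y values: 5, 18 (2 points).
  x = 16: rhs = 19, matching y values: none (0 points).
  x = 17: rhs = 17, matching y values: none (0 points).
  x = 18: rhs = 2, matching y values: 5, 18 (2 points).
  x = 19: rhs = 3, matching y values: 7, 16 (2 points).
  x = 20: rhs = 3, matching y values: 7, 16 (2 points).
  x = 21: rhs = 8, matching y values: 10, 13 (2 points).
  x = 22: rhs = 1, matching y values: 1, 22 (2 points).
Total affine count: 20.
Full point count |E(F_23)| = 20 + 1 = 21.
Hasse bound: |21 − (23+1)| = |-3| = 3 ≤ 2√23 ≈ 9.5917 ✓.


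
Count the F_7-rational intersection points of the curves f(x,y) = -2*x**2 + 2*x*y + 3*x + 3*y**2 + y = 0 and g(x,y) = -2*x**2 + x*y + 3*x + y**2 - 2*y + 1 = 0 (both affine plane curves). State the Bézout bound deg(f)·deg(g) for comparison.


Common zeros: ∅; count = 0; Bézout bound = 4.

deg(f) = 2, deg(g) = 2, so Bézout bound = 4.
Scan x ∈ F_7. For each x, list the y ∈ F_7 with f(x, y) ≡ 0 and those with g(x, y) ≡ 0 (mod 7); the common zeros in that column are the intersection.
  x = 0: f ≡ 0 at y ∈ {0, 2}; g ≡ 0 at y ∈ {1}; common: ∅.
  x = 1: f ≡ 0 at y ∈ {1, 5}; g ≡ 0 at y ∈ {4}; common: ∅.
  x = 2: f ≡ 0 at y ∈ {5}; g ≡ 0 at y ∈ {1, 6}; common: ∅.
  x = 3: f ≡ 0 at y ∈ ∅; g ≡ 0 at y ∈ ∅; common: ∅.
  x = 4: f ≡ 0 at y ∈ ∅; g ≡ 0 at y ∈ ∅; common: ∅.
  x = 5: f ≡ 0 at y ∈ {0, 1}; g ≡ 0 at y ∈ ∅; common: ∅.
  x = 6: f ≡ 0 at y ∈ ∅; g ≡ 0 at y ∈ {4, 6}; common: ∅.
Collecting: common zeros = ∅, so the count is 0.
Comparison with the Bézout bound: 0 ≤ 4 = deg(f)·deg(g), as expected for curves with no common component (the affine F_7-count falls short of the bound because intersections may lie at infinity, over extension fields, or carry multiplicity).


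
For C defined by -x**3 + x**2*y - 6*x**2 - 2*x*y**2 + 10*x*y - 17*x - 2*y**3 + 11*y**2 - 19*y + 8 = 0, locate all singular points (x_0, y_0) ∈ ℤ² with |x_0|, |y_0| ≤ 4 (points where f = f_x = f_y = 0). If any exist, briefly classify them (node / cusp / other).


Singular points: {(-1, 2)}; classification: node.

Compute partial derivatives:
  f_x = -3*x**2 + 2*x*y - 12*x - 2*y**2 + 10*y - 17.
  f_y = x**2 - 4*x*y + 10*x - 6*y**2 + 22*y - 19.
Scan x_0 ∈ {−4, ..., 4}. For each x_0, f_y(x_0, y) is a polynomial in y; find its integer roots y ∈ {−4, ..., 4}, then test f_x and f at those candidates.
  x = -4: f_y(-4, y) = -6*y**2 + 38*y - 43; no integer root y with |y| ≤ 4.
  x = -3: f_y(-3, y) = -6*y**2 + 34*y - 40; vanishes at y ∈ {4}. (-3, 4): f_x = -24 ≠ 0.
  x = -2: f_y(-2, y) = -6*y**2 + 30*y - 35; no integer root y with |y| ≤ 4.
  x = -1: f_y(-1, y) = -6*y**2 + 26*y - 28; vanishes at y ∈ {2}. (-1, 2): f_x = 0, f = 0 — SINGULAR.
  x = 0: f_y(0, y) = -6*y**2 + 22*y - 19; no integer root y with |y| ≤ 4.
  x = 1: f_y(1, y) = -6*y**2 + 18*y - 8; no integer root y with |y| ≤ 4.
  x = 2: f_y(2, y) = -6*y**2 + 14*y + 5; no integer root y with |y| ≤ 4.
  x = 3: f_y(3, y) = -6*y**2 + 10*y + 20; no integer root y with |y| ≤ 4.
  x = 4: f_y(4, y) = -6*y**2 + 6*y + 37; no integer root y with |y| ≤ 4.
Only singular point on the grid: (-1, 2).
Classify: substitute x = -1 + u, y = 2 + v and expand: f = -u**3 + u**2*v - u**2 - 2*u*v**2 - 2*v**3 + v**2.
No constant or linear terms (consistent with a singular point). Quadratic part: -u**2 + v**2. Cubic part: -u**3 + u**2*v - 2*u*v**2 - 2*v**3.
The quadratic part v**2 - u**2 = (v − u)(v + u) splits into two distinct linear factors, so there are two distinct tangent lines y − 2 = ±(x − -1) — this is a node (ordinary double point).
Classification: node.


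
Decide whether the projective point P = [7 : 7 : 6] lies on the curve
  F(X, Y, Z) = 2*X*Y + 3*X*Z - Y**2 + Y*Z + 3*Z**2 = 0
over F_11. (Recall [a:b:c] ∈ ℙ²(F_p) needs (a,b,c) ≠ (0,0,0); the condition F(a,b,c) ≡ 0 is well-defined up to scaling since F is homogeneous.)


F(7,7,6) ≡ 6 (mod 11); P is NOT on the curve.

Evaluate F(7, 7, 6) term-by-term (mod 11).
  2*X*Y ↦ 2·7·7·1 = 98
  3*X*Z ↦ 3·7·1·6 = 126
  -Y**2 ↦ -1·1·49·1 = -49
  Y*Z ↦ 1·1·7·6 = 42
  3*Z**2 ↦ 3·1·1·36 = 108
Sum: F(7, 7, 6) = (98) + (126) + (-49) + (42) + (108) = 325.
Reducing mod 11: 325 ≡ 6 (mod 11).
Since F(a, b, c) ≡ 6 ≠ 0 (mod 11), P does NOT lie on the curve.


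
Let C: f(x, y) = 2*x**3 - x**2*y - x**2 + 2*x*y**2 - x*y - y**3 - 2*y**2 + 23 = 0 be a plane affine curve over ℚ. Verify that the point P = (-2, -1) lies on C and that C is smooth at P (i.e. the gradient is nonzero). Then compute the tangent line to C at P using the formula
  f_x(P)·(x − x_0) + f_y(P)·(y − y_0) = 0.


Tangent line at P: 27*x + 7*y + 61 = 0.

Step 1: f(-2, -1) = 0, so P lies on C.
Step 2: partial derivatives
  f_x(x, y) = 6*x**2 - 2*x*y - 2*x + 2*y**2 - y, f_y(x, y) = -x**2 + 4*x*y - x - 3*y**2 - 4*y.
  f_x(P) = 27, f_y(P) = 7 (gradient nonzero, so P is smooth).
Step 3: tangent line at P: 27·(x − -2) + 7·(y − -1) = 0.
Expanding: 27*x + 7*y + 61 = 0.


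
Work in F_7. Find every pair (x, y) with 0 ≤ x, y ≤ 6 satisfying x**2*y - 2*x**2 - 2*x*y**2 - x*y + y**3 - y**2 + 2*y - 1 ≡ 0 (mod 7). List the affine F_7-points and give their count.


Affine F_7-points: {(0, 2), (1, 4), (3, 4), (3, 6), (4, 5), (5, 5), (6, 6)}; count = 7.

For each of the 49 pairs (x, y) ∈ F_7², evaluate f(x, y) mod 7. Record the zeros.
  x = 0: [0↦6, 1↦1, 2↦0, 3↦2, 4↦6, 5↦4, 6↦2]  zeros at y ∈ {2}
  x = 1: [0↦4, 1↦4, 2↦4, 3↦3, 4↦0, 5↦1, 6↦5]  zeros at y ∈ {4}
  x = 2: [0↦5, 1↦5, 2↦1, 3↦6, 4↦5, 5↦4, 6↦2]  zeros at y ∈ ∅
  x = 3: [0↦2, 1↦4, 2↦5, 3↦4, 4↦0, 5↦6, 6↦0]  zeros at y ∈ {4, 6}
  x = 4: [0↦2, 1↦1, 2↦2, 3↦4, 4↦6, 5↦0, 6↦6]  zeros at y ∈ {5}
  x = 5: [0↦5, 1↦3, 2↦6, 3↦6, 4↦2, 5↦0, 6↦6]  zeros at y ∈ {5}
  x = 6: [0↦4, 1↦3, 2↦3, 3↦3, 4↦2, 5↦6, 6↦0]  zeros at y ∈ {6}
Collecting zeros: affine points = {(0, 2), (1, 4), (3, 4), (3, 6), (4, 5), (5, 5), (6, 6)}.
Total count |C(F_7)_aff| = 7.


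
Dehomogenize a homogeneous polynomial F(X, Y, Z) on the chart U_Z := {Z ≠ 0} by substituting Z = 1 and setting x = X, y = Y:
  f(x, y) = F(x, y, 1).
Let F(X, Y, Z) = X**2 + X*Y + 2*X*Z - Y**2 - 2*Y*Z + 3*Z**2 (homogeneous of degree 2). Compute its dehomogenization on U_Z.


f(x, y) = x**2 + x*y + 2*x - y**2 - 2*y + 3

On U_Z we set Z = 1. Each monomial c·X^i·Y^j·Z^k in F becomes c·x^i·y^j·1^k = c·x^i·y^j.
Substituting Z = 1: F(X, Y, 1) = x**2 + x*y + 2*x - y**2 - 2*y + 3.
Note: deg(f) ≤ deg(F) = 2; strict inequality happens when F is divisible by Z (lost terms).


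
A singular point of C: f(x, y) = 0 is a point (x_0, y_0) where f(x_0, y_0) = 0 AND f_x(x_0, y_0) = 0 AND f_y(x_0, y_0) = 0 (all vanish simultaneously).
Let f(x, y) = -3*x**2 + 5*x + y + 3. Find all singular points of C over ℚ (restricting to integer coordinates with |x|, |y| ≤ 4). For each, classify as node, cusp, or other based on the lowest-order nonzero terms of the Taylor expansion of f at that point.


No singular points in the scanned grid; C is smooth there.

Compute partial derivatives:
  f_x = 5 - 6*x.
  f_y = 1.
f_y = 1 is a nonzero constant, so f_y never vanishes: no point (x, y) can satisfy f = f_x = f_y = 0. In particular no (x, y) ∈ {−4, ..., 4}² is singular; the curve is smooth.


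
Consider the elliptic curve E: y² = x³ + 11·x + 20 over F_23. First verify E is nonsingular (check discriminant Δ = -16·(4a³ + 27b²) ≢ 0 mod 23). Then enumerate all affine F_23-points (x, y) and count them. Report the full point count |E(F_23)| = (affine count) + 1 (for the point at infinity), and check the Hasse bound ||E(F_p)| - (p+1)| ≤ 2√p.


Affine points = {(1, 3), (1, 20), (2, 2), (2, 21), (4, 6), (4, 17), (5, 4), (5, 19), (6, 7), (6, 16), (7, 7), (7, 16), (10, 7), (10, 16), (11, 0), (15, 8), (15, 15), (18, 1), (18, 22), (19, 2), (19, 21), (20, 11), (20, 12), (21, 6), (21, 17), (22, 10), (22, 13)}; affine count = 27; |E(F_23)| = 28.

Discriminant check: Δ ∝ 4a³ + 27b² = 4·11³ + 27·20² = 4·1331 + 27·400 ≡ 1 (mod 23). Nonzero ⇒ E is nonsingular.
For each x ∈ F_23, compute rhs = x³ + 11·x + 20 mod 23, then count y ∈ F_23 with y² ≡ rhs.
  x = 0: rhs = 20, matching y values: none (0 points).
  x = 1: rhs = 9, matching y values: 3, 20 (2 points).
  x = 2: rhs = 4, matching y values: 2, 21 (2 points).
  x = 3: rhs = 11, matching y values: none (0 points).
  x = 4: rhs = 13, matching y values: 6, 17 (2 points).
  x = 5: rhs = 16, matching y values: 4, 19 (2 points).
  x = 6: rhs = 3, matching y values: 7, 16 (2 points).
  x = 7: rhs = 3, matching y values: 7, 16 (2 points).
  x = 8: rhs = 22, matching y values: none (0 points).
  x = 9: rhs = 20, matching y values: none (0 points).
  x = 10: rhs = 3, matching y values: 7, 16 (2 points).
  x = 11: rhs = 0, matching y values: 0 (1 points).
  x = 12: rhs = 17, matching y values: none (0 points).
  x = 13: rhs = 14, matching y values: none (0 points).
  x = 14: rhs = 20, matching y values: none (0 points).
  x = 15: rhs = 18, matching y values: 8, 15 (2 points).
  x = 16: rhs = 14, matching y values: none (0 points).
  x = 17: rhs = 14, matching y values: none (0 points).
  x = 18: rhs = 1, matching y values: 1, 22 (2 points).
  x = 19: rhs = 4, matching y values: 2, 21 (2 points).
  x = 20: rhs = 6, matching y values: 11, 12 (2 points).
  x = 21: rhs = 13, matching y values: 6, 17 (2 points).
  x = 22: rhs = 8, matching y values: 10, 13 (2 points).
Total affine count: 27.
Full point count |E(F_23)| = 27 + 1 = 28.
Hasse bound: |28 − (23+1)| = |4| = 4 ≤ 2√23 ≈ 9.5917 ✓.


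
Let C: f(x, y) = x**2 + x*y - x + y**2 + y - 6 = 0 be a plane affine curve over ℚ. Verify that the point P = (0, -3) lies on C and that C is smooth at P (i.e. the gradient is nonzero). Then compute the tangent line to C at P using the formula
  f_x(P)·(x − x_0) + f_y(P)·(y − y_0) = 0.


Tangent line at P: -4*x - 5*y - 15 = 0.

Step 1: f(0, -3) = 0, so P lies on C.
Step 2: partial derivatives
  f_x(x, y) = 2*x + y - 1, f_y(x, y) = x + 2*y + 1.
  f_x(P) = -4, f_y(P) = -5 (gradient nonzero, so P is smooth).
Step 3: tangent line at P: -4·(x − 0) + -5·(y − -3) = 0.
Expanding: -4*x - 5*y - 15 = 0.


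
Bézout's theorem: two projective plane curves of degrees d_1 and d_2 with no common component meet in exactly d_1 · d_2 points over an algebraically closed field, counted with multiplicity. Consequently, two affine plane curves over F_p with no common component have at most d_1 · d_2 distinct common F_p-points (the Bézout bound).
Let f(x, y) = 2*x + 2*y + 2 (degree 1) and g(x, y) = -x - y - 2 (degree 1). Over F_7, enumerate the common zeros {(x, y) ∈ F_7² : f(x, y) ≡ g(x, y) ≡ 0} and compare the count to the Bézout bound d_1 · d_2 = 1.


Common zeros: ∅; count = 0; Bézout bound = 1.

deg(f) = 1, deg(g) = 1, so Bézout bound = 1.
Scan x ∈ F_7. For each x, list the y ∈ F_7 with f(x, y) ≡ 0 and those with g(x, y) ≡ 0 (mod 7); the common zeros in that column are the intersection.
  x = 0: f ≡ 0 at y ∈ {6}; g ≡ 0 at y ∈ {5}; common: ∅.
  x = 1: f ≡ 0 at y ∈ {5}; g ≡ 0 at y ∈ {4}; common: ∅.
  x = 2: f ≡ 0 at y ∈ {4}; g ≡ 0 at y ∈ {3}; common: ∅.
  x = 3: f ≡ 0 at y ∈ {3}; g ≡ 0 at y ∈ {2}; common: ∅.
  x = 4: f ≡ 0 at y ∈ {2}; g ≡ 0 at y ∈ {1}; common: ∅.
  x = 5: f ≡ 0 at y ∈ {1}; g ≡ 0 at y ∈ {0}; common: ∅.
  x = 6: f ≡ 0 at y ∈ {0}; g ≡ 0 at y ∈ {6}; common: ∅.
Collecting: common zeros = ∅, so the count is 0.
Comparison with the Bézout bound: 0 ≤ 1 = deg(f)·deg(g), as expected for curves with no common component (the affine F_7-count falls short of the bound because intersections may lie at infinity, over extension fields, or carry multiplicity).


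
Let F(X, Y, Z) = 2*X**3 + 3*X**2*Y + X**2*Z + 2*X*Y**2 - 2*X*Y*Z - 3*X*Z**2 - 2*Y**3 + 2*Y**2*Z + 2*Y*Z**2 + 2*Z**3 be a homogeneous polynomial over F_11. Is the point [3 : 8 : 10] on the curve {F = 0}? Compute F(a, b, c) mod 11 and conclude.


F(3,8,10) ≡ 8 (mod 11); P is NOT on the curve.

Evaluate F(3, 8, 10) term-by-term (mod 11).
  2*X**3 ↦ 2·27·1·1 = 54
  3*X**2*Y ↦ 3·9·8·1 = 216
  X**2*Z ↦ 1·9·1·10 = 90
  2*X*Y**2 ↦ 2·3·64·1 = 384
  -2*X*Y*Z ↦ -2·3·8·10 = -480
  -3*X*Z**2 ↦ -3·3·1·100 = -900
  -2*Y**3 ↦ -2·1·512·1 = -1024
  2*Y**2*Z ↦ 2·1·64·10 = 1280
  2*Y*Z**2 ↦ 2·1·8·100 = 1600
  2*Z**3 ↦ 2·1·1·1000 = 2000
Sum: F(3, 8, 10) = (54) + (216) + (90) + (384) + (-480) + (-900) + (-1024) + (1280) + (1600) + (2000) = 3220.
Reducing mod 11: 3220 ≡ 8 (mod 11).
Since F(a, b, c) ≡ 8 ≠ 0 (mod 11), P does NOT lie on the curve.


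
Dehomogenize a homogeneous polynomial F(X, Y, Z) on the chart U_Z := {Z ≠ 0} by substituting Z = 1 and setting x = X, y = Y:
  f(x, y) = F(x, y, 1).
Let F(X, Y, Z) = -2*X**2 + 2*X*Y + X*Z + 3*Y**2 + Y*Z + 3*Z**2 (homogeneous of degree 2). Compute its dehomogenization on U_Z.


f(x, y) = -2*x**2 + 2*x*y + x + 3*y**2 + y + 3

On U_Z we set Z = 1. Each monomial c·X^i·Y^j·Z^k in F becomes c·x^i·y^j·1^k = c·x^i·y^j.
Substituting Z = 1: F(X, Y, 1) = -2*x**2 + 2*x*y + x + 3*y**2 + y + 3.
Note: deg(f) ≤ deg(F) = 2; strict inequality happens when F is divisible by Z (lost terms).
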